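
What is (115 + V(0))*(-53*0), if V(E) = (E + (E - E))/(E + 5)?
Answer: 0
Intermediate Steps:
V(E) = E/(5 + E) (V(E) = (E + 0)/(5 + E) = E/(5 + E))
(115 + V(0))*(-53*0) = (115 + 0/(5 + 0))*(-53*0) = (115 + 0/5)*0 = (115 + 0*(⅕))*0 = (115 + 0)*0 = 115*0 = 0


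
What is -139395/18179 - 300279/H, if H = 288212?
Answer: -45634083681/5239405948 ≈ -8.7098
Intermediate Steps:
-139395/18179 - 300279/H = -139395/18179 - 300279/288212 = -45634083681/5239405948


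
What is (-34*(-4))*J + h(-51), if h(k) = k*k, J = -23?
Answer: -527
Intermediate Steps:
h(k) = k²
(-34*(-4))*J + h(-51) = -34*(-4)*(-23) + (-51)² = 136*(-23) + 2601 = -3128 + 2601 = -527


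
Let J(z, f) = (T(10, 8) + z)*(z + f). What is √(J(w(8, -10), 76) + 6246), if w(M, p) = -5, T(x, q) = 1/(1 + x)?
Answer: 6*√19822/11 ≈ 76.795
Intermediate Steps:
J(z, f) = (1/11 + z)*(f + z) (J(z, f) = (1/(1 + 10) + z)*(z + f) = (1/11 + z)*(f + z))
√(J(w(8, -10), 76) + 6246) = √(((-5)² + (1/11)*76 + (1/11)*(-5) + 76*(-5)) + 6246) = √((25 + 76/11 - 5/11 - 380) + 6246) = √(-3834/11 + 6246) = √(64872/11) = 6*√19822/11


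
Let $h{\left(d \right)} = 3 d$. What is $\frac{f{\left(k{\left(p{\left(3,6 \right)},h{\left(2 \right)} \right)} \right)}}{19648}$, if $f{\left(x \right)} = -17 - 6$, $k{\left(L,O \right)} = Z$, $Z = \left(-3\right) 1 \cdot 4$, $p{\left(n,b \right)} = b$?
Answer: $- \frac{23}{19648} \approx -0.0011706$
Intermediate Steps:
$Z = -12$ ($Z = \left(-3\right) 4 = -12$)
$k{\left(L,O \right)} = -12$
$f{\left(x \right)} = -23$ ($f{\left(x \right)} = -17 - 6 = -23$)
$\frac{f{\left(k{\left(p{\left(3,6 \right)},h{\left(2 \right)} \right)} \right)}}{19648} = - \frac{23}{19648}$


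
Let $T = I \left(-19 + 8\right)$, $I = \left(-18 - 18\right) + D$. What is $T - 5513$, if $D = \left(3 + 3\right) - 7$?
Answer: $-5106$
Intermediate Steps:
$D = -1$ ($D = 6 - 7 = -1$)
$I = -37$ ($I = \left(-18 - 18\right) - 1 = -36 - 1 = -37$)
$T = 407$ ($T = - 37 \left(-19 + 8\right) = \left(-37\right) \left(-11\right) = 407$)
$T - 5513 = 407 - 5513 = -5106$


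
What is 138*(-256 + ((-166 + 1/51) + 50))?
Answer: -872666/17 ≈ -51333.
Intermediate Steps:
138*(-256 + ((-166 + 1/51) + 50)) = 138*(-256 + (-8465/51 + 50)) = 138*(-256 - 5915/51) = 138*(-18971/51) = -872666/17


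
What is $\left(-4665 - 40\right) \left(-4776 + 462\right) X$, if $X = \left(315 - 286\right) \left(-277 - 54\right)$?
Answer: $-194834454630$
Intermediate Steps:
$X = -9599$ ($X = 29 \left(-331\right) = -9599$)
$\left(-4665 - 40\right) \left(-4776 + 462\right) X = \left(-4665 - 40\right) \left(-4776 + 462\right) \left(-9599\right) = \left(-4705\right) \left(-4314\right) \left(-9599\right) = 20297370 \left(-9599\right) = -194834454630$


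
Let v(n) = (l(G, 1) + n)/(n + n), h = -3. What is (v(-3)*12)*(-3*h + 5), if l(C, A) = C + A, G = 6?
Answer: -112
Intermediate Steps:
l(C, A) = A + C
v(n) = (7 + n)/(2*n) (v(n) = ((1 + 6) + n)/(n + n) = (7 + n)/((2*n)) = (7 + n)*(1/(2*n)) = (7 + n)/(2*n))
(v(-3)*12)*(-3*h + 5) = (((½)*(7 - 3)/(-3))*12)*(-3*(-3) + 5) = (((½)*(-⅓)*4)*12)*(9 + 5) = -⅔*12*14 = -8*14 = -112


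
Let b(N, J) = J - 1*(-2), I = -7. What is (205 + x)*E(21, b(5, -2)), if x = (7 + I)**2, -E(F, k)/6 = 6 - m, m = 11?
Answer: 6150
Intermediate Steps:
b(N, J) = 2 + J (b(N, J) = J + 2 = 2 + J)
E(F, k) = 30 (E(F, k) = -6*(6 - 1*11) = -6*(6 - 11) = -6*(-5) = 30)
x = 0 (x = (7 - 7)**2 = 0**2 = 0)
(205 + x)*E(21, b(5, -2)) = (205 + 0)*30 = 205*30 = 6150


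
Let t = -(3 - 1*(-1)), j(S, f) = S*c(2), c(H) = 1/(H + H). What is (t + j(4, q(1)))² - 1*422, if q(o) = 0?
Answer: -413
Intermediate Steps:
c(H) = 1/(2*H)
j(S, f) = S/4 (j(S, f) = S*((½)/2) = S*((½)*(½)) = S*(¼) = S/4)
t = -4 (t = -(3 + 1) = -1*4 = -4)
(t + j(4, q(1)))² - 1*422 = (-4 + (¼)*4)² - 1*422 = (-4 + 1)² - 422 = (-3)² - 422 = 9 - 422 = -413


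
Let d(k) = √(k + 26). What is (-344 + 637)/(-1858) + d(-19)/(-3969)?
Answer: -293/1858 - √7/3969 ≈ -0.15836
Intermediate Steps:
d(k) = √(26 + k)
(-344 + 637)/(-1858) + d(-19)/(-3969) = (-344 + 637)/(-1858) + √(26 - 19)/(-3969) = 293*(-1/1858) + √7*(-1/3969) = -293/1858 - √7/3969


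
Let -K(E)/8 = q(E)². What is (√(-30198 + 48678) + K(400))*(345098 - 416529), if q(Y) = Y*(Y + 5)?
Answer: 14997081312000000 - 285724*√1155 ≈ 1.4997e+16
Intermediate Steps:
q(Y) = Y*(5 + Y)
K(E) = -8*E²*(5 + E)²
(√(-30198 + 48678) + K(400))*(345098 - 416529) = (√(-30198 + 48678) - 8*400²*(5 + 400)²)*(345098 - 416529) = (√18480 - 8*160000*405²)*(-71431) = (4*√1155 - 8*160000*164025)*(-71431) = (4*√1155 - 209952000000)*(-71431) = (-209952000000 + 4*√1155)*(-71431) = 14997081312000000 - 285724*√1155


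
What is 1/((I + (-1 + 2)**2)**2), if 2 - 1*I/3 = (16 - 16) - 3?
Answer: 1/256 ≈ 0.0039063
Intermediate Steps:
I = 15 (I = 6 - 3*((16 - 16) - 3) = 6 - 3*(0 - 3) = 6 - 3*(-3) = 6 + 9 = 15)
1/((I + (-1 + 2)**2)**2) = 1/((15 + (-1 + 2)**2)**2) = 1/((15 + 1**2)**2) = 1/((15 + 1)**2) = 1/(16**2) = 1/256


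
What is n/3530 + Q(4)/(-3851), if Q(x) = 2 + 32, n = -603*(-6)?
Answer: 6906449/6797015 ≈ 1.0161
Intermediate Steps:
n = 3618
Q(x) = 34
n/3530 + Q(4)/(-3851) = 3618/3530 + 34/(-3851) = 3618*(1/3530) + 34*(-1/3851) = 1809/1765 - 34/3851 = 6906449/6797015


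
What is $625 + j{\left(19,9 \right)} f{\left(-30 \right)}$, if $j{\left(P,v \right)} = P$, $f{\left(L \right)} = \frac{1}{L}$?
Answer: $\frac{18731}{30} \approx 624.37$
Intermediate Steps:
$625 + j{\left(19,9 \right)} f{\left(-30 \right)} = 625 + \frac{19}{-30} = 625 + 19 \left(- \frac{1}{30}\right) = 625 - \frac{19}{30} = \frac{18731}{30}$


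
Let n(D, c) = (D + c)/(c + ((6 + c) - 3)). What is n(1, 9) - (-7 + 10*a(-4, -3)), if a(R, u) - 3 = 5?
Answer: -1523/21 ≈ -72.524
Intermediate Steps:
a(R, u) = 8 (a(R, u) = 3 + 5 = 8)
n(D, c) = (D + c)/(3 + 2*c) (n(D, c) = (D + c)/(c + (3 + c)) = (D + c)/(3 + 2*c))
n(1, 9) - (-7 + 10*a(-4, -3)) = (1 + 9)/(3 + 2*9) - (-7 + 10*8) = 10/(3 + 18) - (-7 + 80) = 10/21 - 1*73 = (1/21)*10 - 73 = 10/21 - 73 = -1523/21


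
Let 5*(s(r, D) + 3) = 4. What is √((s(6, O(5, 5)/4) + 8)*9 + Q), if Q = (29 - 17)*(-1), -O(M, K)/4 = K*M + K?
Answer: √1005/5 ≈ 6.3403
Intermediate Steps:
O(M, K) = -4*K - 4*K*M (O(M, K) = -4*(K*M + K) = -4*(K + K*M) = -4*K - 4*K*M)
s(r, D) = -11/5 (s(r, D) = -3 + (⅕)*4 = -3 + ⅘ = -11/5)
Q = -12 (Q = 12*(-1) = -12)
√((s(6, O(5, 5)/4) + 8)*9 + Q) = √((-11/5 + 8)*9 - 12) = √((29/5)*9 - 12) = √(261/5 - 12) = √(201/5) = √1005/5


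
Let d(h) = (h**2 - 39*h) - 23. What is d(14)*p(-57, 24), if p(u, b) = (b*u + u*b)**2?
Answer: -2792164608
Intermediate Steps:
d(h) = -23 + h**2 - 39*h
p(u, b) = 4*b**2*u**2 (p(u, b) = (b*u + b*u)**2 = (2*b*u)**2 = 4*b**2*u**2)
d(14)*p(-57, 24) = (-23 + 14**2 - 39*14)*(4*24**2*(-57)**2) = (-23 + 196 - 546)*(4*576*3249) = -373*7485696 = -2792164608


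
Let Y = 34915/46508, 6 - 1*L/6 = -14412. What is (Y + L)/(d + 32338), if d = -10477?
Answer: 4023348979/1016711388 ≈ 3.9572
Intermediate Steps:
L = 86508 (L = 36 - 6*(-14412) = 36 + 86472 = 86508)
Y = 34915/46508 (Y = 34915*(1/46508) = 34915/46508 ≈ 0.75073)
(Y + L)/(d + 32338) = (34915/46508 + 86508)/(-10477 + 32338) = (4023348979/46508)/21861 = (4023348979/46508)*(1/21861) = 4023348979/1016711388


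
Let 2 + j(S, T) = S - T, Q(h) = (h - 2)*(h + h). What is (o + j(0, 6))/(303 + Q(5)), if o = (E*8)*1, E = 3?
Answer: 16/333 ≈ 0.048048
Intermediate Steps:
Q(h) = 2*h*(-2 + h) (Q(h) = (-2 + h)*(2*h) = 2*h*(-2 + h))
o = 24 (o = (3*8)*1 = 24*1 = 24)
j(S, T) = -2 + S - T (j(S, T) = -2 + (S - T) = -2 + S - T)
(o + j(0, 6))/(303 + Q(5)) = (24 + (-2 + 0 - 1*6))/(303 + 2*5*(-2 + 5)) = (24 + (-2 + 0 - 6))/(303 + 2*5*3) = (24 - 8)/(303 + 30) = 16/333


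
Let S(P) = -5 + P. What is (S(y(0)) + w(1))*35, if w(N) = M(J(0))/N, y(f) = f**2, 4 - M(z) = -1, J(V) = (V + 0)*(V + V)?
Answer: 0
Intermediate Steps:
J(V) = 2*V**2 (J(V) = V*(2*V) = 2*V**2)
M(z) = 5 (M(z) = 4 - 1*(-1) = 4 + 1 = 5)
w(N) = 5/N
(S(y(0)) + w(1))*35 = ((-5 + 0**2) + 5/1)*35 = ((-5 + 0) + 5*1)*35 = (-5 + 5)*35 = 0*35 = 0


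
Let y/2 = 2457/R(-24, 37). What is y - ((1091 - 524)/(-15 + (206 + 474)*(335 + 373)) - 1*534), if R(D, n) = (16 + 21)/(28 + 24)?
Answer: 6310930551/848225 ≈ 7440.2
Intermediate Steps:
R(D, n) = 37/52
y = 255528/37 (y = 2*(2457/(37/52)) = 2*(2457*(52/37)) = 2*(127764/37) = 255528/37 ≈ 6906.2)
y - ((1091 - 524)/(-15 + (206 + 474)*(335 + 373)) - 1*534) = 255528/37 - ((1091 - 524)/(-15 + (206 + 474)*(335 + 373)) - 1*534) = 255528/37 - (567/(-15 + 680*708) - 534) = 255528/37 - (567/(-15 + 481440) - 534) = 255528/37 - (567/481425 - 534) = 255528/37 - (567*(1/481425) - 534) = 255528/37 - (27/22925 - 534) = 255528/37 - 1*(-12241923/22925) = 255528/37 + 12241923/22925 = 6310930551/848225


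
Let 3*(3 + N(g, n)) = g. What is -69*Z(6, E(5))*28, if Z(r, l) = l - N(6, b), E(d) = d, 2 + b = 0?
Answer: -11592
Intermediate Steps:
b = -2 (b = -2 + 0 = -2)
N(g, n) = -3 + g/3
Z(r, l) = 1 + l (Z(r, l) = l - (-3 + (1/3)*6) = l - (-3 + 2) = l - 1*(-1) = l + 1 = 1 + l)
-69*Z(6, E(5))*28 = -69*(1 + 5)*28 = -69*6*28 = -414*28 = -11592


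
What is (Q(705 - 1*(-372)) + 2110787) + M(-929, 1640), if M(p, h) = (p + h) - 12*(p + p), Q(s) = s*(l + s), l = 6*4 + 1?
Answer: 3320648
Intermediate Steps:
l = 25 (l = 24 + 1 = 25)
Q(s) = s*(25 + s)
M(p, h) = h - 23*p (M(p, h) = (h + p) - 24*p = h - 23*p)
(Q(705 - 1*(-372)) + 2110787) + M(-929, 1640) = ((705 - 1*(-372))*(25 + (705 - 1*(-372))) + 2110787) + (1640 - 23*(-929)) = ((705 + 372)*(25 + (705 + 372)) + 2110787) + (1640 + 21367) = (1077*(25 + 1077) + 2110787) + 23007 = (1077*1102 + 2110787) + 23007 = (1186854 + 2110787) + 23007 = 3297641 + 23007 = 3320648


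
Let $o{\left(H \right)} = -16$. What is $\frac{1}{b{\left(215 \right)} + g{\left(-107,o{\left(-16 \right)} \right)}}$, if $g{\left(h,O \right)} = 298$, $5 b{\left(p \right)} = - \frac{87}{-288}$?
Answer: $\frac{480}{143069} \approx 0.003355$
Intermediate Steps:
$b{\left(p \right)} = \frac{29}{480}$ ($b{\left(p \right)} = \frac{\left(-87\right) \frac{1}{-288}}{5} = \frac{\left(-87\right) \left(- \frac{1}{288}\right)}{5} = \frac{1}{5} \cdot \frac{29}{96} = \frac{29}{480}$)
$\frac{1}{b{\left(215 \right)} + g{\left(-107,o{\left(-16 \right)} \right)}} = \frac{1}{\frac{29}{480} + 298} = \frac{1}{\frac{143069}{480}} = \frac{480}{143069}$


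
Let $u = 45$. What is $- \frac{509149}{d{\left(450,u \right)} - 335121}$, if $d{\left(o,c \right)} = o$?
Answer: $\frac{509149}{334671} \approx 1.5213$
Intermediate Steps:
$- \frac{509149}{d{\left(450,u \right)} - 335121} = - \frac{509149}{450 - 335121} = - \frac{509149}{-334671} = \left(-509149\right) \left(- \frac{1}{334671}\right) = \frac{509149}{334671}$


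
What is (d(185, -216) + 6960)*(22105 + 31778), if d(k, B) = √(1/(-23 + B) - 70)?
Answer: 375025680 + 2101437*I*√2629/239 ≈ 3.7503e+8 + 4.5083e+5*I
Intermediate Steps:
d(k, B) = √(-70 + 1/(-23 + B))
(d(185, -216) + 6960)*(22105 + 31778) = (√((1611 - 70*(-216))/(-23 - 216)) + 6960)*(22105 + 31778) = (√((1611 + 15120)/(-239)) + 6960)*53883 = (√(-1/239*16731) + 6960)*53883 = (√(-16731/239) + 6960)*53883 = (39*I*√2629/239 + 6960)*53883 = (6960 + 39*I*√2629/239)*53883 = 375025680 + 2101437*I*√2629/239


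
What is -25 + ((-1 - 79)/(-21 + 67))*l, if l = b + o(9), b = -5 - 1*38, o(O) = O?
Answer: 785/23 ≈ 34.130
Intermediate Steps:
b = -43 (b = -5 - 38 = -43)
l = -34 (l = -43 + 9 = -34)
-25 + ((-1 - 79)/(-21 + 67))*l = -25 + ((-1 - 79)/(-21 + 67))*(-34) = -25 - 80/46*(-34) = -25 - 80*1/46*(-34) = -25 - 40/23*(-34) = -25 + 1360/23 = 785/23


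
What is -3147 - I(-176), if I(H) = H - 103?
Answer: -2868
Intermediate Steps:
I(H) = -103 + H
-3147 - I(-176) = -3147 - (-103 - 176) = -3147 - 1*(-279) = -3147 + 279 = -2868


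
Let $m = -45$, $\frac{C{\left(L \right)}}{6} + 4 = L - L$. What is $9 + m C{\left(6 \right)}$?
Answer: $1089$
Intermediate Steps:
$C{\left(L \right)} = -24$ ($C{\left(L \right)} = -24 + 6 \left(L - L\right) = -24 + 6 \cdot 0 = -24 + 0 = -24$)
$9 + m C{\left(6 \right)} = 9 - -1080 = 9 + 1080 = 1089$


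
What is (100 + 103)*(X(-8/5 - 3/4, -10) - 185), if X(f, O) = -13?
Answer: -40194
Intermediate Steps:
(100 + 103)*(X(-8/5 - 3/4, -10) - 185) = (100 + 103)*(-13 - 185) = 203*(-198) = -40194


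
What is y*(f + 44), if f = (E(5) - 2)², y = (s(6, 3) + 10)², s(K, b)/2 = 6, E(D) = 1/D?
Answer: 571604/25 ≈ 22864.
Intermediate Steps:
s(K, b) = 12 (s(K, b) = 2*6 = 12)
y = 484 (y = (12 + 10)² = 22² = 484)
f = 81/25 (f = (1/5 - 2)² = (⅕ - 2)² = (-9/5)² = 81/25 ≈ 3.2400)
y*(f + 44) = 484*(81/25 + 44) = 484*(1181/25) = 571604/25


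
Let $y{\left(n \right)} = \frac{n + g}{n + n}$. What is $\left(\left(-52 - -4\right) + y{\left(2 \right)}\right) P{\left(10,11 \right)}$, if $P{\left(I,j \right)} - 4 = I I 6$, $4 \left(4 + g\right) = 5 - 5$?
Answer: $-29294$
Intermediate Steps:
$g = -4$ ($g = -4 + \frac{5 - 5}{4} = -4 + \frac{1}{4} \cdot 0 = -4 + 0 = -4$)
$P{\left(I,j \right)} = 4 + 6 I^{2}$ ($P{\left(I,j \right)} = 4 + I I 6 = 4 + I^{2} \cdot 6 = 4 + 6 I^{2}$)
$y{\left(n \right)} = \frac{-4 + n}{2 n}$ ($y{\left(n \right)} = \frac{n - 4}{n + n} = \frac{-4 + n}{2 n}$)
$\left(\left(-52 - -4\right) + y{\left(2 \right)}\right) P{\left(10,11 \right)} = \left(\left(-52 - -4\right) + \frac{-4 + 2}{2 \cdot 2}\right) \left(4 + 6 \cdot 10^{2}\right) = \left(\left(-52 + 4\right) + \frac{1}{2} \cdot \frac{1}{2} \left(-2\right)\right) \left(4 + 6 \cdot 100\right) = \left(-48 - \frac{1}{2}\right) \left(4 + 600\right) = \left(- \frac{97}{2}\right) 604 = -29294$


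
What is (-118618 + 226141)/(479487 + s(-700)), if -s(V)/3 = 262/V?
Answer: 12544350/55940281 ≈ 0.22425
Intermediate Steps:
s(V) = -786/V
(-118618 + 226141)/(479487 + s(-700)) = (-118618 + 226141)/(479487 - 786/(-700)) = 107523/(479487 - 786*(-1/700)) = 107523/(479487 + 393/350) = 107523/(167820843/350) = 107523*(350/167820843) = 12544350/55940281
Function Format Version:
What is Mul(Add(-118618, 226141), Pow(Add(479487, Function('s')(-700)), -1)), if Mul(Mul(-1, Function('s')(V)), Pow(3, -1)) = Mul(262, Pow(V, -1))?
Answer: Rational(12544350, 55940281) ≈ 0.22425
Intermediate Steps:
Function('s')(V) = Mul(-786, Pow(V, -1)) (Function('s')(V) = Mul(-3, Mul(262, Pow(V, -1))) = Mul(-786, Pow(V, -1)))
Mul(Add(-118618, 226141), Pow(Add(479487, Function('s')(-700)), -1)) = Mul(Add(-118618, 226141), Pow(Add(479487, Mul(-786, Pow(-700, -1))), -1)) = Mul(107523, Pow(Add(479487, Mul(-786, Rational(-1, 700))), -1)) = Mul(107523, Pow(Add(479487, Rational(393, 350)), -1)) = Mul(107523, Pow(Rational(167820843, 350), -1)) = Mul(107523, Rational(350, 167820843)) = Rational(12544350, 55940281)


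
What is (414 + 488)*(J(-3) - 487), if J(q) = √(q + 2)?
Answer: -439274 + 902*I ≈ -4.3927e+5 + 902.0*I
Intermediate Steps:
J(q) = √(2 + q)
(414 + 488)*(J(-3) - 487) = (414 + 488)*(√(2 - 3) - 487) = 902*(√(-1) - 487) = 902*(I - 487) = 902*(-487 + I) = -439274 + 902*I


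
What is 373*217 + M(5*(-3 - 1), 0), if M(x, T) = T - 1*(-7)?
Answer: 80948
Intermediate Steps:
M(x, T) = 7 + T (M(x, T) = T + 7 = 7 + T)
373*217 + M(5*(-3 - 1), 0) = 373*217 + (7 + 0) = 80941 + 7 = 80948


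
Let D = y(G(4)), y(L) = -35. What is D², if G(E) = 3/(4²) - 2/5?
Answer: 1225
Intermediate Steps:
G(E) = -17/80 (G(E) = 3/16 - 2*⅕ = 3*(1/16) - ⅖ = 3/16 - ⅖ = -17/80)
D = -35
D² = (-35)² = 1225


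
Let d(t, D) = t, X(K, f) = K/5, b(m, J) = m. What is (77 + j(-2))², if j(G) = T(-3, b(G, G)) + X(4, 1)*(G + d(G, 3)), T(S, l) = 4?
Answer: 151321/25 ≈ 6052.8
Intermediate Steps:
X(K, f) = K/5 (X(K, f) = K*(⅕) = K/5)
j(G) = 4 + 8*G/5 (j(G) = 4 + ((⅕)*4)*(G + G) = 4 + 4*(2*G)/5 = 4 + 8*G/5)
(77 + j(-2))² = (77 + (4 + (8/5)*(-2)))² = (77 + (4 - 16/5))² = (77 + ⅘)² = (389/5)² = 151321/25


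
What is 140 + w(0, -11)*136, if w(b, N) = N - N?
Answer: 140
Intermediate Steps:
w(b, N) = 0
140 + w(0, -11)*136 = 140 + 0*136 = 140 + 0 = 140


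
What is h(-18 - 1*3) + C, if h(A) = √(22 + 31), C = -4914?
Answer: -4914 + √53 ≈ -4906.7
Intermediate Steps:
h(A) = √53
h(-18 - 1*3) + C = √53 - 4914 = -4914 + √53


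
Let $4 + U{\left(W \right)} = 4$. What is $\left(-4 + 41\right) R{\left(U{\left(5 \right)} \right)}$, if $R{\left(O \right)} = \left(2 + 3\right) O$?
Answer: $0$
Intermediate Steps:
$U{\left(W \right)} = 0$ ($U{\left(W \right)} = -4 + 4 = 0$)
$R{\left(O \right)} = 5 O$
$\left(-4 + 41\right) R{\left(U{\left(5 \right)} \right)} = \left(-4 + 41\right) 5 \cdot 0 = 37 \cdot 0 = 0$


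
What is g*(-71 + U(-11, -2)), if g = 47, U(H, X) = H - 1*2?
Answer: -3948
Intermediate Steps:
U(H, X) = -2 + H (U(H, X) = H - 2 = -2 + H)
g*(-71 + U(-11, -2)) = 47*(-71 + (-2 - 11)) = 47*(-71 - 13) = 47*(-84) = -3948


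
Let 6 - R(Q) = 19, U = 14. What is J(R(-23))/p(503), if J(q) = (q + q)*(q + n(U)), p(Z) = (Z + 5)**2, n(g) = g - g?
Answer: 169/129032 ≈ 0.0013098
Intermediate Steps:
R(Q) = -13 (R(Q) = 6 - 1*19 = 6 - 19 = -13)
n(g) = 0
p(Z) = (5 + Z)**2
J(q) = 2*q**2 (J(q) = (q + q)*(q + 0) = (2*q)*q = 2*q**2)
J(R(-23))/p(503) = (2*(-13)**2)/((5 + 503)**2) = (2*169)/(508**2) = 338/258064 = 338*(1/258064) = 169/129032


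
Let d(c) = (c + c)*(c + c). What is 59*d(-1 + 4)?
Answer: 2124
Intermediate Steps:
d(c) = 4*c² (d(c) = (2*c)*(2*c) = 4*c²)
59*d(-1 + 4) = 59*(4*(-1 + 4)²) = 59*(4*3²) = 59*(4*9) = 59*36 = 2124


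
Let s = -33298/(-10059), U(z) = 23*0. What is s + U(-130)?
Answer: 33298/10059 ≈ 3.3103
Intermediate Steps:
U(z) = 0
s = 33298/10059 (s = -33298*(-1/10059) = 33298/10059 ≈ 3.3103)
s + U(-130) = 33298/10059 + 0 = 33298/10059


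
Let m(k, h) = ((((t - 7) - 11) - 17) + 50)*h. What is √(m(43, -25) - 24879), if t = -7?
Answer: I*√25079 ≈ 158.36*I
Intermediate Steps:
m(k, h) = 8*h (m(k, h) = ((((-7 - 7) - 11) - 17) + 50)*h = (((-14 - 11) - 17) + 50)*h = ((-25 - 17) + 50)*h = (-42 + 50)*h = 8*h)
√(m(43, -25) - 24879) = √(8*(-25) - 24879) = √(-200 - 24879) = √(-25079) = I*√25079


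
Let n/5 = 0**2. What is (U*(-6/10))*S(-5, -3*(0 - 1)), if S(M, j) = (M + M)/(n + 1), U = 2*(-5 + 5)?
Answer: 0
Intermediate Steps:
n = 0 (n = 5*0**2 = 5*0 = 0)
U = 0 (U = 2*0 = 0)
S(M, j) = 2*M (S(M, j) = (M + M)/(0 + 1) = (2*M)/1 = (2*M)*1 = 2*M)
(U*(-6/10))*S(-5, -3*(0 - 1)) = (0*(-6/10))*(2*(-5)) = (0*(-6*1/10))*(-10) = (0*(-3/5))*(-10) = 0*(-10) = 0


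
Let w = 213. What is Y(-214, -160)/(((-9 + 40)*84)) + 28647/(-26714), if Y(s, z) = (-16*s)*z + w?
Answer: -7351952233/34781628 ≈ -211.37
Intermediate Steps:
Y(s, z) = 213 - 16*s*z (Y(s, z) = (-16*s)*z + 213 = -16*s*z + 213 = 213 - 16*s*z)
Y(-214, -160)/(((-9 + 40)*84)) + 28647/(-26714) = (213 - 16*(-214)*(-160))/(((-9 + 40)*84)) + 28647/(-26714) = (213 - 547840)/((31*84)) + 28647*(-1/26714) = -547627/2604 - 28647/26714 = -7351952233/34781628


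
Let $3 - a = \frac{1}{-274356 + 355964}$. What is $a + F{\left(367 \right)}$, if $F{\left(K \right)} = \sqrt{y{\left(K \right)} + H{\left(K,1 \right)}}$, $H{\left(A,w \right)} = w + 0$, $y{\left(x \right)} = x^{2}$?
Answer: $\frac{244823}{81608} + \sqrt{134690} \approx 370.0$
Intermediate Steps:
$H{\left(A,w \right)} = w$
$a = \frac{244823}{81608}$ ($a = 3 - \frac{1}{-274356 + 355964} = 3 - \frac{1}{81608} = \frac{244823}{81608} \approx 3.0$)
$F{\left(K \right)} = \sqrt{1 + K^{2}}$ ($F{\left(K \right)} = \sqrt{K^{2} + 1} = \sqrt{1 + K^{2}}$)
$a + F{\left(367 \right)} = \frac{244823}{81608} + \sqrt{1 + 367^{2}} = \frac{244823}{81608} + \sqrt{1 + 134689} = \frac{244823}{81608} + \sqrt{134690}$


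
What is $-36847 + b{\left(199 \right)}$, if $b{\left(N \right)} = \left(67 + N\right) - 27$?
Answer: $-36608$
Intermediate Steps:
$b{\left(N \right)} = 40 + N$
$-36847 + b{\left(199 \right)} = -36847 + \left(40 + 199\right) = -36847 + 239 = -36608$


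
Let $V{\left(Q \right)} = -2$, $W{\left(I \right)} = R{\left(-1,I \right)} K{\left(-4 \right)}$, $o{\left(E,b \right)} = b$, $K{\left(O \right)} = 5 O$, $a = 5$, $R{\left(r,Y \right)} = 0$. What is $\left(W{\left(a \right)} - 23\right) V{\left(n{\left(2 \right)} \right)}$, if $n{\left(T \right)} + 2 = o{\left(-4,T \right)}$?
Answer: $46$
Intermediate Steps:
$n{\left(T \right)} = -2 + T$
$W{\left(I \right)} = 0$ ($W{\left(I \right)} = 0 \cdot 5 \left(-4\right) = 0 \left(-20\right) = 0$)
$\left(W{\left(a \right)} - 23\right) V{\left(n{\left(2 \right)} \right)} = \left(0 - 23\right) \left(-2\right) = \left(-23\right) \left(-2\right) = 46$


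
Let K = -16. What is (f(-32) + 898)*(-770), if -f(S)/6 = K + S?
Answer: -913220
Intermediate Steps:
f(S) = 96 - 6*S (f(S) = -6*(-16 + S) = 96 - 6*S)
(f(-32) + 898)*(-770) = ((96 - 6*(-32)) + 898)*(-770) = ((96 + 192) + 898)*(-770) = (288 + 898)*(-770) = 1186*(-770) = -913220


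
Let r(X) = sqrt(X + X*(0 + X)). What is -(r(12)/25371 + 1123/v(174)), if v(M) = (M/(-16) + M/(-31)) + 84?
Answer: -278504/16743 - 2*sqrt(39)/25371 ≈ -16.635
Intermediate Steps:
r(X) = sqrt(X + X**2) (r(X) = sqrt(X + X*X) = sqrt(X + X**2))
v(M) = 84 - 47*M/496 (v(M) = (M*(-1/16) + M*(-1/31)) + 84 = (-M/16 - M/31) + 84 = -47*M/496 + 84 = 84 - 47*M/496)
-(r(12)/25371 + 1123/v(174)) = -(sqrt(12*(1 + 12))/25371 + 1123/(84 - 47/496*174)) = -(sqrt(12*13)*(1/25371) + 1123/(84 - 4089/248)) = -(sqrt(156)*(1/25371) + 1123/(16743/248)) = -((2*sqrt(39))*(1/25371) + 1123*(248/16743)) = -(2*sqrt(39)/25371 + 278504/16743) = -(278504/16743 + 2*sqrt(39)/25371) = -278504/16743 - 2*sqrt(39)/25371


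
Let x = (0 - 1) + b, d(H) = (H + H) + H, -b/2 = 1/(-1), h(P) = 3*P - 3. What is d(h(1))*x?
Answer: 0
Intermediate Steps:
h(P) = -3 + 3*P
b = 2 (b = -2/(-1) = -2*(-1) = 2)
d(H) = 3*H (d(H) = 2*H + H = 3*H)
x = 1 (x = (0 - 1) + 2 = -1 + 2 = 1)
d(h(1))*x = (3*(-3 + 3*1))*1 = (3*(-3 + 3))*1 = (3*0)*1 = 0*1 = 0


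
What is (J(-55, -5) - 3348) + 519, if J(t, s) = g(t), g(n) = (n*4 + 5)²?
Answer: 43396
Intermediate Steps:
g(n) = (5 + 4*n)² (g(n) = (4*n + 5)² = (5 + 4*n)²)
J(t, s) = (5 + 4*t)²
(J(-55, -5) - 3348) + 519 = ((5 + 4*(-55))² - 3348) + 519 = ((5 - 220)² - 3348) + 519 = ((-215)² - 3348) + 519 = (46225 - 3348) + 519 = 42877 + 519 = 43396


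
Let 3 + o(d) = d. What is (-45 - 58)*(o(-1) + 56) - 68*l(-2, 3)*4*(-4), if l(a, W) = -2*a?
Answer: -1004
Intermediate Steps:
o(d) = -3 + d
(-45 - 58)*(o(-1) + 56) - 68*l(-2, 3)*4*(-4) = (-45 - 58)*((-3 - 1) + 56) - 68*-2*(-2)*4*(-4) = -103*(-4 + 56) - 68*4*4*(-4) = -103*52 - 1088*(-4) = -5356 - 68*(-64) = -5356 + 4352 = -1004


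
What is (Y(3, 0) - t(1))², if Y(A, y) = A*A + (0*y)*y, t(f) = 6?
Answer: 9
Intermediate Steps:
Y(A, y) = A² (Y(A, y) = A² + 0*y = A² + 0 = A²)
(Y(3, 0) - t(1))² = (3² - 1*6)² = (9 - 6)² = 3² = 9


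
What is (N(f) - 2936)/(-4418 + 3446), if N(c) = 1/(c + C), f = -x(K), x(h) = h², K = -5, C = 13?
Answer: 35233/11664 ≈ 3.0207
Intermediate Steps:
f = -25 (f = -1*(-5)² = -1*25 = -25)
N(c) = 1/(13 + c) (N(c) = 1/(c + 13) = 1/(13 + c))
(N(f) - 2936)/(-4418 + 3446) = (1/(13 - 25) - 2936)/(-4418 + 3446) = (1/(-12) - 2936)/(-972) = (-1/12 - 2936)*(-1/972) = -35233/12*(-1/972) = 35233/11664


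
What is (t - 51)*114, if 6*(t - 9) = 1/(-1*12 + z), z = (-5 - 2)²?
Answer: -177137/37 ≈ -4787.5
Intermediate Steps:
z = 49 (z = (-7)² = 49)
t = 1999/222 (t = 9 + 1/(6*(-1*12 + 49)) = 9 + 1/(6*(-12 + 49)) = 9 + (⅙)/37 = 9 + (⅙)*(1/37) = 9 + 1/222 = 1999/222 ≈ 9.0045)
(t - 51)*114 = (1999/222 - 51)*114 = -9323/222*114 = -177137/37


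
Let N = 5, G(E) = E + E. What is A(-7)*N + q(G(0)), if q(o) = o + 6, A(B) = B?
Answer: -29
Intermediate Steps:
G(E) = 2*E
q(o) = 6 + o
A(-7)*N + q(G(0)) = -7*5 + (6 + 2*0) = -35 + (6 + 0) = -35 + 6 = -29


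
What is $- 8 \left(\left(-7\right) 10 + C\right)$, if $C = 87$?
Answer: $-136$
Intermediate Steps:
$- 8 \left(\left(-7\right) 10 + C\right) = - 8 \left(\left(-7\right) 10 + 87\right) = - 8 \left(-70 + 87\right) = \left(-8\right) 17 = -136$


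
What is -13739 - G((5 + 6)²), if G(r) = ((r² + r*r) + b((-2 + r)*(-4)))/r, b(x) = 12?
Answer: -1691713/121 ≈ -13981.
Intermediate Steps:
G(r) = (12 + 2*r²)/r (G(r) = ((r² + r*r) + 12)/r = ((r² + r²) + 12)/r = (2*r² + 12)/r = (12 + 2*r²)/r)
-13739 - G((5 + 6)²) = -13739 - (2*(5 + 6)² + 12/((5 + 6)²)) = -13739 - (2*11² + 12/(11²)) = -13739 - (2*121 + 12/121) = -13739 - (242 + 12*(1/121)) = -13739 - (242 + 12/121) = -13739 - 1*29294/121 = -13739 - 29294/121 = -1691713/121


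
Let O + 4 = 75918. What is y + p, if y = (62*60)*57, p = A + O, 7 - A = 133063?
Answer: 154898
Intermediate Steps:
O = 75914 (O = -4 + 75918 = 75914)
A = -133056 (A = 7 - 1*133063 = 7 - 133063 = -133056)
p = -57142 (p = -133056 + 75914 = -57142)
y = 212040 (y = 3720*57 = 212040)
y + p = 212040 - 57142 = 154898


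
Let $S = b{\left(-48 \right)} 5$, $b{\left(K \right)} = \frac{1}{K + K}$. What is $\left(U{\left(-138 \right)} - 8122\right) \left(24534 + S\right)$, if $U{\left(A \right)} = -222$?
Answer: $- \frac{2456535137}{12} \approx -2.0471 \cdot 10^{8}$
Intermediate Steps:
$b{\left(K \right)} = \frac{1}{2 K}$
$S = - \frac{5}{96}$ ($S = \frac{1}{2 \left(-48\right)} 5 = \frac{1}{2} \left(- \frac{1}{48}\right) 5 = \left(- \frac{1}{96}\right) 5 = - \frac{5}{96} \approx -0.052083$)
$\left(U{\left(-138 \right)} - 8122\right) \left(24534 + S\right) = \left(-222 - 8122\right) \left(24534 - \frac{5}{96}\right) = \left(-8344\right) \frac{2355259}{96} = - \frac{2456535137}{12}$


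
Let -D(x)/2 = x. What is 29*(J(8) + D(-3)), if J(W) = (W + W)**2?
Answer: 7598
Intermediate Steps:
D(x) = -2*x
J(W) = 4*W**2 (J(W) = (2*W)**2 = 4*W**2)
29*(J(8) + D(-3)) = 29*(4*8**2 - 2*(-3)) = 29*(4*64 + 6) = 29*(256 + 6) = 29*262 = 7598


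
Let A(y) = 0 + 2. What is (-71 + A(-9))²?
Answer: 4761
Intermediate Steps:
A(y) = 2
(-71 + A(-9))² = (-71 + 2)² = (-69)² = 4761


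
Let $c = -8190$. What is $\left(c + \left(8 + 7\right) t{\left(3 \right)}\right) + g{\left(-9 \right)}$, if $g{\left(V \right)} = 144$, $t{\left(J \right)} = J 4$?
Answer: $-7866$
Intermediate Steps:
$t{\left(J \right)} = 4 J$
$\left(c + \left(8 + 7\right) t{\left(3 \right)}\right) + g{\left(-9 \right)} = \left(-8190 + \left(8 + 7\right) 4 \cdot 3\right) + 144 = \left(-8190 + 15 \cdot 12\right) + 144 = \left(-8190 + 180\right) + 144 = -8010 + 144 = -7866$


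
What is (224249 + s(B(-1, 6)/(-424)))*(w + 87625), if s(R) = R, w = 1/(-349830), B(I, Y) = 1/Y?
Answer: 3497540063783343359/177993504 ≈ 1.9650e+10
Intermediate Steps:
w = -1/349830 ≈ -2.8585e-6
(224249 + s(B(-1, 6)/(-424)))*(w + 87625) = (224249 + 1/(6*(-424)))*(-1/349830 + 87625) = (224249 + (⅙)*(-1/424))*(30653853749/349830) = (224249 - 1/2544)*(30653853749/349830) = (570489455/2544)*(30653853749/349830) = 3497540063783343359/177993504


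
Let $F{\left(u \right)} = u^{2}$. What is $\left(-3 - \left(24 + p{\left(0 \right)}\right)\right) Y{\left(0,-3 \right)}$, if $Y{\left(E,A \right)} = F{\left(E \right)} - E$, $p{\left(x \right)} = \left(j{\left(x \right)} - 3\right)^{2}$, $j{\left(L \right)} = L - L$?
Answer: $0$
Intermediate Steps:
$j{\left(L \right)} = 0$
$p{\left(x \right)} = 9$ ($p{\left(x \right)} = \left(0 - 3\right)^{2} = \left(-3\right)^{2} = 9$)
$Y{\left(E,A \right)} = E^{2} - E$
$\left(-3 - \left(24 + p{\left(0 \right)}\right)\right) Y{\left(0,-3 \right)} = \left(-3 - 33\right) 0 \left(-1 + 0\right) = \left(-3 - 33\right) 0 \left(-1\right) = \left(-3 - 33\right) 0 = \left(-36\right) 0 = 0$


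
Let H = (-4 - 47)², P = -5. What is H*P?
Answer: -13005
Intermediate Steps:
H = 2601 (H = (-51)² = 2601)
H*P = 2601*(-5) = -13005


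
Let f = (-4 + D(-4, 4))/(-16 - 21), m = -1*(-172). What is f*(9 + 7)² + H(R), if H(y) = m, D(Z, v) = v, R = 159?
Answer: 172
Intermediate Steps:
m = 172
H(y) = 172
f = 0 (f = (-4 + 4)/(-16 - 21) = 0/(-37) = 0*(-1/37) = 0)
f*(9 + 7)² + H(R) = 0*(9 + 7)² + 172 = 0*16² + 172 = 0*256 + 172 = 0 + 172 = 172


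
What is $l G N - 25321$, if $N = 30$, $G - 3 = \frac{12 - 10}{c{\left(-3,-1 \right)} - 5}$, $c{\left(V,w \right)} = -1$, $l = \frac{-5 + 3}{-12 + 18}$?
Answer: $- \frac{76043}{3} \approx -25348.0$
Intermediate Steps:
$l = - \frac{1}{3}$ ($l = - \frac{2}{6} = \left(-2\right) \frac{1}{6} = - \frac{1}{3} \approx -0.33333$)
$G = \frac{8}{3}$ ($G = 3 + \frac{12 - 10}{-1 - 5} = 3 + \frac{2}{-6} = 3 + 2 \left(- \frac{1}{6}\right) = 3 - \frac{1}{3} = \frac{8}{3} \approx 2.6667$)
$l G N - 25321 = \left(- \frac{1}{3}\right) \frac{8}{3} \cdot 30 - 25321 = \left(- \frac{8}{9}\right) 30 - 25321 = - \frac{80}{3} - 25321 = - \frac{76043}{3}$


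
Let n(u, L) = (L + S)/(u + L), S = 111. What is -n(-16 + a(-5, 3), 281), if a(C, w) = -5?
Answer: -98/65 ≈ -1.5077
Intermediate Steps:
n(u, L) = (111 + L)/(L + u) (n(u, L) = (L + 111)/(u + L) = (111 + L)/(L + u))
-n(-16 + a(-5, 3), 281) = -(111 + 281)/(281 + (-16 - 5)) = -392/(281 - 21) = -392/260 = -1*98/65 = -98/65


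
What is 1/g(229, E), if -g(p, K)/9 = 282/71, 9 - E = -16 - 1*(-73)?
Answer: -71/2538 ≈ -0.027975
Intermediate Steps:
E = -48 (E = 9 - (-16 - 1*(-73)) = 9 - (-16 + 73) = 9 - 1*57 = 9 - 57 = -48)
g(p, K) = -2538/71
1/g(229, E) = 1/(-2538/71) = -71/2538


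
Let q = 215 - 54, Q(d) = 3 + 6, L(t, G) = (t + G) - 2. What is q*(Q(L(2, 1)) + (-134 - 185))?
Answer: -49910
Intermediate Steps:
L(t, G) = -2 + G + t (L(t, G) = (G + t) - 2 = -2 + G + t)
Q(d) = 9
q = 161
q*(Q(L(2, 1)) + (-134 - 185)) = 161*(9 + (-134 - 185)) = 161*(9 - 319) = 161*(-310) = -49910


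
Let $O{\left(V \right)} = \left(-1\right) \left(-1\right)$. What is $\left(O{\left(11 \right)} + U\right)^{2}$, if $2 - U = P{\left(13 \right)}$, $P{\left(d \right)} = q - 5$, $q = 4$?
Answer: $16$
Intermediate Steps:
$O{\left(V \right)} = 1$
$P{\left(d \right)} = -1$ ($P{\left(d \right)} = 4 - 5 = -1$)
$U = 3$ ($U = 2 - -1 = 2 + 1 = 3$)
$\left(O{\left(11 \right)} + U\right)^{2} = \left(1 + 3\right)^{2} = 4^{2} = 16$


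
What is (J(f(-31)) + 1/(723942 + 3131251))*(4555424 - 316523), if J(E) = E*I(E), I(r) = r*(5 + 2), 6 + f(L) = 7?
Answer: 114392474479152/3855193 ≈ 2.9672e+7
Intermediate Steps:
f(L) = 1 (f(L) = -6 + 7 = 1)
I(r) = 7*r (I(r) = r*7 = 7*r)
J(E) = 7*E² (J(E) = E*(7*E) = 7*E²)
(J(f(-31)) + 1/(723942 + 3131251))*(4555424 - 316523) = (7*1² + 1/(723942 + 3131251))*(4555424 - 316523) = (7*1 + 1/3855193)*4238901 = (7 + 1/3855193)*4238901 = (26986352/3855193)*4238901 = 114392474479152/3855193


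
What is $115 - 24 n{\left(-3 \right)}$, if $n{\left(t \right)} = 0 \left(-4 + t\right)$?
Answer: $115$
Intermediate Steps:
$n{\left(t \right)} = 0$
$115 - 24 n{\left(-3 \right)} = 115 - 0 = 115 + 0 = 115$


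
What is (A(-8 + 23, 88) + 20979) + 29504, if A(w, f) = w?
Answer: 50498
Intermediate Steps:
(A(-8 + 23, 88) + 20979) + 29504 = ((-8 + 23) + 20979) + 29504 = (15 + 20979) + 29504 = 20994 + 29504 = 50498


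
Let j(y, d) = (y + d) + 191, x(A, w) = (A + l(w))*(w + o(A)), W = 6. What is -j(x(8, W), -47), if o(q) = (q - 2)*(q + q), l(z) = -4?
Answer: -552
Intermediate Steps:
o(q) = 2*q*(-2 + q) (o(q) = (-2 + q)*(2*q) = 2*q*(-2 + q))
x(A, w) = (-4 + A)*(w + 2*A*(-2 + A)) (x(A, w) = (A - 4)*(w + 2*A*(-2 + A)) = (-4 + A)*(w + 2*A*(-2 + A)))
j(y, d) = 191 + d + y (j(y, d) = (d + y) + 191 = 191 + d + y)
-j(x(8, W), -47) = -(191 - 47 + (-12*8² - 4*6 + 2*8³ + 16*8 + 8*6)) = -(191 - 47 + (-12*64 - 24 + 2*512 + 128 + 48)) = -(191 - 47 + (-768 - 24 + 1024 + 128 + 48)) = -(191 - 47 + 408) = -1*552 = -552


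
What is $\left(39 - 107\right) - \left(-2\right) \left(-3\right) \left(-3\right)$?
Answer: $-50$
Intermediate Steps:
$\left(39 - 107\right) - \left(-2\right) \left(-3\right) \left(-3\right) = \left(39 - 107\right) - 6 \left(-3\right) = -68 - -18 = -68 + 18 = -50$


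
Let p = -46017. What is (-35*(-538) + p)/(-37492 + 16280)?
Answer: 27187/21212 ≈ 1.2817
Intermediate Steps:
(-35*(-538) + p)/(-37492 + 16280) = (-35*(-538) - 46017)/(-37492 + 16280) = (18830 - 46017)/(-21212) = -27187*(-1/21212) = 27187/21212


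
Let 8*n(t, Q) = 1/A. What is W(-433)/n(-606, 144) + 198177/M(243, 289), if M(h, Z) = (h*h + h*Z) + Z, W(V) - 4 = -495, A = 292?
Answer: -148607747263/129565 ≈ -1.1470e+6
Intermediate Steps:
W(V) = -491 (W(V) = 4 - 495 = -491)
M(h, Z) = Z + h² + Z*h (M(h, Z) = (h² + Z*h) + Z = Z + h² + Z*h)
n(t, Q) = 1/2336 (n(t, Q) = (⅛)/292 = (⅛)*(1/292) = 1/2336)
W(-433)/n(-606, 144) + 198177/M(243, 289) = -491/1/2336 + 198177/(289 + 243² + 289*243) = -491*2336 + 198177/(289 + 59049 + 70227) = -1146976 + 198177/129565 = -148607747263/129565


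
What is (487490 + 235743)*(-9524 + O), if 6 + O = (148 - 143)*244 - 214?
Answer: -6164838092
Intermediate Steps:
O = 1000 (O = -6 + ((148 - 143)*244 - 214) = -6 + (5*244 - 214) = -6 + (1220 - 214) = -6 + 1006 = 1000)
(487490 + 235743)*(-9524 + O) = (487490 + 235743)*(-9524 + 1000) = 723233*(-8524) = -6164838092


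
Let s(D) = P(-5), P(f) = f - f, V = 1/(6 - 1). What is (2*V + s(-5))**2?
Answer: 4/25 ≈ 0.16000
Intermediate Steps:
V = 1/5 ≈ 0.20000
P(f) = 0
s(D) = 0
(2*V + s(-5))**2 = (2*(1/5) + 0)**2 = (2/5 + 0)**2 = (2/5)**2 = 4/25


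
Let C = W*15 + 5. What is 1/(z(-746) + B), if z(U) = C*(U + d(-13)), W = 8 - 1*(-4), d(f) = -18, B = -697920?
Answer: -1/839260 ≈ -1.1915e-6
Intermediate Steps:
W = 12 (W = 8 + 4 = 12)
C = 185 (C = 12*15 + 5 = 180 + 5 = 185)
z(U) = -3330 + 185*U (z(U) = 185*(U - 18) = 185*(-18 + U) = -3330 + 185*U)
1/(z(-746) + B) = 1/((-3330 + 185*(-746)) - 697920) = 1/((-3330 - 138010) - 697920) = 1/(-141340 - 697920) = 1/(-839260) = -1/839260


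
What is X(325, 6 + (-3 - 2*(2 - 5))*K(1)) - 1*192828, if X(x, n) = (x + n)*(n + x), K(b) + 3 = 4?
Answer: -81272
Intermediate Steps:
K(b) = 1 (K(b) = -3 + 4 = 1)
X(x, n) = (n + x)**2 (X(x, n) = (n + x)*(n + x) = (n + x)**2)
X(325, 6 + (-3 - 2*(2 - 5))*K(1)) - 1*192828 = ((6 + (-3 - 2*(2 - 5))*1) + 325)**2 - 1*192828 = ((6 + (-3 - 2*(-3))*1) + 325)**2 - 192828 = ((6 + (-3 - 1*(-6))*1) + 325)**2 - 192828 = ((6 + (-3 + 6)*1) + 325)**2 - 192828 = ((6 + 3*1) + 325)**2 - 192828 = ((6 + 3) + 325)**2 - 192828 = (9 + 325)**2 - 192828 = 334**2 - 192828 = 111556 - 192828 = -81272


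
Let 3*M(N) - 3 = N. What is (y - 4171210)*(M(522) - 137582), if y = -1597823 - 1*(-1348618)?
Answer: 607395963905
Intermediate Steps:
y = -249205 (y = -1597823 + 1348618 = -249205)
M(N) = 1 + N/3
(y - 4171210)*(M(522) - 137582) = (-249205 - 4171210)*((1 + (⅓)*522) - 137582) = -4420415*((1 + 174) - 137582) = -4420415*(175 - 137582) = -4420415*(-137407) = 607395963905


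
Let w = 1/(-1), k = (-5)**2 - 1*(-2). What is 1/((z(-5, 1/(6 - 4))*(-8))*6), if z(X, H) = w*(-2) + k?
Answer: -1/1392 ≈ -0.00071839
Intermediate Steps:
k = 27 (k = 25 + 2 = 27)
w = -1
z(X, H) = 29 (z(X, H) = -1*(-2) + 27 = 2 + 27 = 29)
1/((z(-5, 1/(6 - 4))*(-8))*6) = 1/((29*(-8))*6) = 1/(-232*6) = 1/(-1392) = -1/1392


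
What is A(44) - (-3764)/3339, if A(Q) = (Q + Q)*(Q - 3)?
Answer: 12050876/3339 ≈ 3609.1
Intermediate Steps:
A(Q) = 2*Q*(-3 + Q) (A(Q) = (2*Q)*(-3 + Q) = 2*Q*(-3 + Q))
A(44) - (-3764)/3339 = 2*44*(-3 + 44) - (-3764)/3339 = 2*44*41 - (-3764)/3339 = 3608 - 1*(-3764/3339) = 3608 + 3764/3339 = 12050876/3339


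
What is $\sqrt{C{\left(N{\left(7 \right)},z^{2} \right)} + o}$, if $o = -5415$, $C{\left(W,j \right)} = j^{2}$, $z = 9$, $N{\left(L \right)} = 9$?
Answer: $\sqrt{1146} \approx 33.853$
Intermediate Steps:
$\sqrt{C{\left(N{\left(7 \right)},z^{2} \right)} + o} = \sqrt{\left(9^{2}\right)^{2} - 5415} = \sqrt{81^{2} - 5415} = \sqrt{6561 - 5415} = \sqrt{1146}$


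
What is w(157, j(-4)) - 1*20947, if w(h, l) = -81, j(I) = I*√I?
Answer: -21028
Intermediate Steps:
j(I) = I^(3/2)
w(157, j(-4)) - 1*20947 = -81 - 1*20947 = -81 - 20947 = -21028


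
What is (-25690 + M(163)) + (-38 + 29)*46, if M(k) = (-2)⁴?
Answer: -26088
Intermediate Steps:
M(k) = 16
(-25690 + M(163)) + (-38 + 29)*46 = (-25690 + 16) + (-38 + 29)*46 = -25674 - 9*46 = -25674 - 414 = -26088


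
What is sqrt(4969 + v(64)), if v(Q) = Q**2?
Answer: 7*sqrt(185) ≈ 95.210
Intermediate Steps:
sqrt(4969 + v(64)) = sqrt(4969 + 64**2) = sqrt(4969 + 4096) = sqrt(9065) = 7*sqrt(185)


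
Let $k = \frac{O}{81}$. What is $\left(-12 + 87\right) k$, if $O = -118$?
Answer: $- \frac{2950}{27} \approx -109.26$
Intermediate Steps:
$k = - \frac{118}{81} \approx -1.4568$
$\left(-12 + 87\right) k = \left(-12 + 87\right) \left(- \frac{118}{81}\right) = 75 \left(- \frac{118}{81}\right) = - \frac{2950}{27}$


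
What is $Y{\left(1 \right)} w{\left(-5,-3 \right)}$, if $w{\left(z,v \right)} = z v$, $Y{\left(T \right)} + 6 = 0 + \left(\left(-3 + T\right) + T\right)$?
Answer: $-105$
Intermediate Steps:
$Y{\left(T \right)} = -9 + 2 T$ ($Y{\left(T \right)} = -6 + \left(0 + \left(\left(-3 + T\right) + T\right)\right) = -6 + \left(0 + \left(-3 + 2 T\right)\right) = -6 + \left(-3 + 2 T\right) = -9 + 2 T$)
$w{\left(z,v \right)} = v z$
$Y{\left(1 \right)} w{\left(-5,-3 \right)} = \left(-9 + 2 \cdot 1\right) \left(\left(-3\right) \left(-5\right)\right) = \left(-9 + 2\right) 15 = \left(-7\right) 15 = -105$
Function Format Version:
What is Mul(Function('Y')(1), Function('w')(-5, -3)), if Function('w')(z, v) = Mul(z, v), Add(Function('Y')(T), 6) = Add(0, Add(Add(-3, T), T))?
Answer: -105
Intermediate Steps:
Function('Y')(T) = Add(-9, Mul(2, T)) (Function('Y')(T) = Add(-6, Add(0, Add(Add(-3, T), T))) = Add(-6, Add(0, Add(-3, Mul(2, T)))) = Add(-6, Add(-3, Mul(2, T))) = Add(-9, Mul(2, T)))
Function('w')(z, v) = Mul(v, z)
Mul(Function('Y')(1), Function('w')(-5, -3)) = Mul(Add(-9, Mul(2, 1)), Mul(-3, -5)) = Mul(Add(-9, 2), 15) = Mul(-7, 15) = -105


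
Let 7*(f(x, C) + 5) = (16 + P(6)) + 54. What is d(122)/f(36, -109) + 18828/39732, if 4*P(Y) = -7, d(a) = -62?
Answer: -791317/62909 ≈ -12.579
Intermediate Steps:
P(Y) = -7/4 (P(Y) = (1/4)*(-7) = -7/4)
f(x, C) = 19/4 (f(x, C) = -5 + ((16 - 7/4) + 54)/7 = -5 + (57/4 + 54)/7 = -5 + (1/7)*(273/4) = -5 + 39/4 = 19/4)
d(122)/f(36, -109) + 18828/39732 = -62/19/4 + 18828/39732 = -62*4/19 + 18828*(1/39732) = -248/19 + 1569/3311 = -791317/62909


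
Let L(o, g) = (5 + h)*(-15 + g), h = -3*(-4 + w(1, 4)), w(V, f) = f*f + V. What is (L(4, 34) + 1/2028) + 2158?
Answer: 3066337/2028 ≈ 1512.0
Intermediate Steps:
w(V, f) = V + f² (w(V, f) = f² + V = V + f²)
h = -39 (h = -3*(-4 + (1 + 4²)) = -3*(-4 + (1 + 16)) = -3*(-4 + 17) = -3*13 = -39)
L(o, g) = 510 - 34*g (L(o, g) = (5 - 39)*(-15 + g) = -34*(-15 + g) = 510 - 34*g)
(L(4, 34) + 1/2028) + 2158 = ((510 - 34*34) + 1/2028) + 2158 = ((510 - 1156) + 1/2028) + 2158 = (-646 + 1/2028) + 2158 = -1310087/2028 + 2158 = 3066337/2028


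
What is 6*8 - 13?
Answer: 35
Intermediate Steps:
6*8 - 13 = 48 - 13 = 35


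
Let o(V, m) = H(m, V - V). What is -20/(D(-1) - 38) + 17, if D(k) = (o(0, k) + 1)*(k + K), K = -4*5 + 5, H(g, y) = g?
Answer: 333/19 ≈ 17.526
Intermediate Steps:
o(V, m) = m
K = -15 (K = -20 + 5 = -15)
D(k) = (1 + k)*(-15 + k) (D(k) = (k + 1)*(k - 15) = (1 + k)*(-15 + k))
-20/(D(-1) - 38) + 17 = -20/((-15 + (-1)² - 14*(-1)) - 38) + 17 = -20/((-15 + 1 + 14) - 38) + 17 = -20/(0 - 38) + 17 = -20/(-38) + 17 = -1/38*(-20) + 17 = 10/19 + 17 = 333/19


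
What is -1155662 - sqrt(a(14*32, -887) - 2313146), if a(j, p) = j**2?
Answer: -1155662 - I*sqrt(2112442) ≈ -1.1557e+6 - 1453.4*I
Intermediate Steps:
-1155662 - sqrt(a(14*32, -887) - 2313146) = -1155662 - sqrt((14*32)**2 - 2313146) = -1155662 - sqrt(448**2 - 2313146) = -1155662 - sqrt(200704 - 2313146) = -1155662 - sqrt(-2112442) = -1155662 - I*sqrt(2112442)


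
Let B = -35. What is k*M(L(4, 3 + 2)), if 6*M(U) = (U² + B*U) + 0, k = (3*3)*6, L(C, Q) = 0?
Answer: 0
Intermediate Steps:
k = 54 (k = 9*6 = 54)
M(U) = -35*U/6 + U²/6 (M(U) = ((U² - 35*U) + 0)/6 = (U² - 35*U)/6 = -35*U/6 + U²/6)
k*M(L(4, 3 + 2)) = 54*((⅙)*0*(-35 + 0)) = 54*((⅙)*0*(-35)) = 54*0 = 0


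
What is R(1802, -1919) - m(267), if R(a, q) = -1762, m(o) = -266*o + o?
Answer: 68993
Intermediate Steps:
m(o) = -265*o
R(1802, -1919) - m(267) = -1762 - (-265)*267 = -1762 - 1*(-70755) = -1762 + 70755 = 68993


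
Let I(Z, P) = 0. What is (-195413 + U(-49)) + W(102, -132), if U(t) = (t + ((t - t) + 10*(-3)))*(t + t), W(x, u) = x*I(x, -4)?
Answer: -187671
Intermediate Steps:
W(x, u) = 0 (W(x, u) = x*0 = 0)
U(t) = 2*t*(-30 + t) (U(t) = (t + (0 - 30))*(2*t) = (t - 30)*(2*t) = (-30 + t)*(2*t) = 2*t*(-30 + t))
(-195413 + U(-49)) + W(102, -132) = (-195413 + 2*(-49)*(-30 - 49)) + 0 = (-195413 + 2*(-49)*(-79)) + 0 = (-195413 + 7742) + 0 = -187671 + 0 = -187671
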